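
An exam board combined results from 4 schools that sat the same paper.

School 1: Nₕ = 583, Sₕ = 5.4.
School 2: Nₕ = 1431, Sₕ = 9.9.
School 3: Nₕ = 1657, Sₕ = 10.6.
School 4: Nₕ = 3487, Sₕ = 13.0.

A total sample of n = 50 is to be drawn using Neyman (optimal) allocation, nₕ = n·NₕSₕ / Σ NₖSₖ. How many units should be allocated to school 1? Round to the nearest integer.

2

1: NₕSₕ = 583·5.4 = 3148.2
2: NₕSₕ = 1431·9.9 = 14166.9
3: NₕSₕ = 1657·10.6 = 17564.2
4: NₕSₕ = 3487·13.0 = 45331
Σ NₕSₕ = 80210.3.
n_1 = 50·3148.2/80210.3 = 1.962... → 2.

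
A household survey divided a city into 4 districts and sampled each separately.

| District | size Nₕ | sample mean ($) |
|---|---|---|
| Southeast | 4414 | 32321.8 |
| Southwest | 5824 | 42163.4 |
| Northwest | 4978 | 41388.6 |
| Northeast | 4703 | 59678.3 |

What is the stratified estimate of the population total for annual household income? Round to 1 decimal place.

Estimate total by summing Nₕ·x̄ₕ over strata.
4414·32321.8 + 5824·42163.4 + 4978·41388.6 + 4703·59678.3 = 142668425.2 + 245559641.6 + 206032450.8 + 280667044.9 = 874927562.5.

874927562.5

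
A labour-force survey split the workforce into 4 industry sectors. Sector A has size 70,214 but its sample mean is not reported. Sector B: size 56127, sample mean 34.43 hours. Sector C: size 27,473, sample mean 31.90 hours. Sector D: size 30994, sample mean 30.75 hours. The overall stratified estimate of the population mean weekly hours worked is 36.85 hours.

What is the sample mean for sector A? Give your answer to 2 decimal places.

N = 70214 + 56127 + 27473 + 30994 = 184808.
Overall total = μ·N = 36.85·184808 = 6810174.8.
Subtract the known strata: 56127·34.43 + 27473·31.90 + 30994·30.75 = 3761906.81.
Remaining total for sector A: 6810174.8 − 3761906.81 = 3048267.99.
Divide by its size: 3048267.99 / 70214 = 43.4140... → 43.41.

43.41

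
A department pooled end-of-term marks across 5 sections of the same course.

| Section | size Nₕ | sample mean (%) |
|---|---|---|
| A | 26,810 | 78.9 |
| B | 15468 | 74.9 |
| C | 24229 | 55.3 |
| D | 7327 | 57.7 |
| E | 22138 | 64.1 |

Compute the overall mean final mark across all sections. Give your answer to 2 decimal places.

67.26

x̄_st = (Σ Nₕx̄ₕ) / (Σ Nₕ) = (26810·78.9 + 15468·74.9 + 24229·55.3 + 7327·57.7 + 22138·64.1) / 95972
= 6455539.6 / 95972 = 67.2648... → 67.26.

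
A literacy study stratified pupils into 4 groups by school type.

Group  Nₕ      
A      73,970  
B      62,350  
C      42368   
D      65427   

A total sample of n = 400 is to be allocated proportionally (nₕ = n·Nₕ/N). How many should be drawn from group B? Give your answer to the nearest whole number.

Share of group B = 62350/244115 = 0.25541.
Allocate 400 × 0.25541 = 102.165... → 102.

102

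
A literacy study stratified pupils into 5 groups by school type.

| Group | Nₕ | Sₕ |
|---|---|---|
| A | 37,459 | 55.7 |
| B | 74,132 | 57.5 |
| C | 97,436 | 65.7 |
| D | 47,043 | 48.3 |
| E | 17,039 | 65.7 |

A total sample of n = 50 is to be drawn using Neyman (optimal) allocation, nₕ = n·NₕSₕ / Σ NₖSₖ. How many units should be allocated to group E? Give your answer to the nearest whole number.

3

Σ NₕSₕ = 37459·55.7 + 74132·57.5 + 97436·65.7 + 47043·48.3 + 17039·65.7 = 16142240.7.
Share for E: 1119462.3/16142240.7 = 0.06935.
n_E = 50 × 0.06935 = 3.467... → 3.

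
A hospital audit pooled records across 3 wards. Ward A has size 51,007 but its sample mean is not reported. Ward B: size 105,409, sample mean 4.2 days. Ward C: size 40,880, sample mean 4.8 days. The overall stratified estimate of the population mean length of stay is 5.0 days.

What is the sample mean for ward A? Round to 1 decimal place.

6.8

N = 51007 + 105409 + 40880 = 197296.
Overall total = μ·N = 5.0·197296 = 986480.
Subtract the known strata: 105409·4.2 + 40880·4.8 = 638941.8.
Remaining total for ward A: 986480 − 638941.8 = 347538.2.
Divide by its size: 347538.2 / 51007 = 6.814... → 6.8.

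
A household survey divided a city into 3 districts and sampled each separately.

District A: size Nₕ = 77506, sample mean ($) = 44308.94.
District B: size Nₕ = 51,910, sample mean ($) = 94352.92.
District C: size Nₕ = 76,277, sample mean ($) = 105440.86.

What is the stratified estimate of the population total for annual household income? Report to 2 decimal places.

A: 77506·44308.94 = 3434208703.64
B: 51910·94352.92 = 4897860077.2
C: 76277·105440.86 = 8042712478.22
τ̂ = Σ Nₕx̄ₕ = 16374781259.06.

16374781259.06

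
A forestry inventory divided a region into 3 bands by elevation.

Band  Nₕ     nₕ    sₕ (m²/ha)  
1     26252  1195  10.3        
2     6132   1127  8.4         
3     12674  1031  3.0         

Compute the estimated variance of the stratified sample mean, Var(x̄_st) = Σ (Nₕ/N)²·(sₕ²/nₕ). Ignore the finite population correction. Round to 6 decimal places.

N = 45058; Wₕ = Nₕ/N.
band 1: (26252/45058)²·10.3²/1195 = 0.030136132
band 2: (6132/45058)²·8.4²/1127 = 0.001159565
band 3: (12674/45058)²·3.0²/1031 = 0.000690665
Sum = 0.031986362 → 0.031986.

0.031986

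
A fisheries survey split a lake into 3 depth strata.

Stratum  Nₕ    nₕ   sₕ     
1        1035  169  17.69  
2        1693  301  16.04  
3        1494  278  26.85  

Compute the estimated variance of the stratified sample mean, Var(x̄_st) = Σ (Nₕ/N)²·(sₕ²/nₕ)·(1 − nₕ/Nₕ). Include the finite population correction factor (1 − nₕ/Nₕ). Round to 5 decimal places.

N = 4222. Term for each stratum: Wₕ²sₕ²/nₕ·(1−nₕ/Nₕ).
Var(x̄_st) = 0.09310880 + 0.11300612 + 0.26429655 = 0.47041148 → 0.47041.

0.47041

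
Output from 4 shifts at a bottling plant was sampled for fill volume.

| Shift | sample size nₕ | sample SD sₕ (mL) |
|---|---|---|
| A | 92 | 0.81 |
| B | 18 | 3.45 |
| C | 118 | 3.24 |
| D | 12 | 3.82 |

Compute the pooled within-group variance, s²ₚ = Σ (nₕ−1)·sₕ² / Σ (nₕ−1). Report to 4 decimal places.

6.9948

A: (92−1)·0.81² = 91·0.6561 = 59.7051
B: (18−1)·3.45² = 17·11.9025 = 202.3425
C: (118−1)·3.24² = 117·10.4976 = 1228.2192
D: (12−1)·3.82² = 11·14.5924 = 160.5164
Numerator = 1650.7832; denominator = Σ(nₕ−1) = 236.
s²ₚ = 1650.7832/236 = 6.994844... → 6.9948.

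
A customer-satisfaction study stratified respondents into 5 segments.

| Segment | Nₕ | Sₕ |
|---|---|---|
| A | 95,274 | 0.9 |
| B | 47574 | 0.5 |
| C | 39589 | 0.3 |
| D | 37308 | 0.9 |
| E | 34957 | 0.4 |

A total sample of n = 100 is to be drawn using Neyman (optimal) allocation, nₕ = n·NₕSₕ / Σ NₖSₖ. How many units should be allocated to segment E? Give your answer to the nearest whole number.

Σ NₕSₕ = 95274·0.9 + 47574·0.5 + 39589·0.3 + 37308·0.9 + 34957·0.4 = 168970.3.
Share for E: 13982.8/168970.3 = 0.08275.
n_E = 100 × 0.08275 = 8.275... → 8.

8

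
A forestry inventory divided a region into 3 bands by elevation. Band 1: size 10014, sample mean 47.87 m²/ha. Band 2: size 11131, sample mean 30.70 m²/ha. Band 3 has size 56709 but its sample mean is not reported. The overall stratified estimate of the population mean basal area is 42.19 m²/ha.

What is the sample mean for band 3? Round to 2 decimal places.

43.44

N = 10014 + 11131 + 56709 = 77854.
Overall total = μ·N = 42.19·77854 = 3284660.26.
Subtract the known strata: 10014·47.87 + 11131·30.70 = 821091.88.
Remaining total for band 3: 3284660.26 − 821091.88 = 2463568.38.
Divide by its size: 2463568.38 / 56709 = 43.4423... → 43.44.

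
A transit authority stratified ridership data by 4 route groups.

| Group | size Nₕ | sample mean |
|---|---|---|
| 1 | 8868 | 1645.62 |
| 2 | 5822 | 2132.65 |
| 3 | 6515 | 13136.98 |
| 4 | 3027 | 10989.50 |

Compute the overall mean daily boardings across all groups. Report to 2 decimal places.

x̄_st = (Σ Nₕx̄ₕ) / (Σ Nₕ) = (8868·1645.62 + 5822·2132.65 + 6515·13136.98 + 3027·10989.50) / 24232
= 145862287.66 / 24232 = 6019.4077... → 6019.41.

6019.41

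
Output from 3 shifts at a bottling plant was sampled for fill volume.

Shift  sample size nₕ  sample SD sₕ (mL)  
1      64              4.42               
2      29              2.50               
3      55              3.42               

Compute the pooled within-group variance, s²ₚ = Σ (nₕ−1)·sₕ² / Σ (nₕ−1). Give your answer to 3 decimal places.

1: (64−1)·4.42² = 63·19.5364 = 1230.7932
2: (29−1)·2.50² = 28·6.25 = 175
3: (55−1)·3.42² = 54·11.6964 = 631.6056
Numerator = 2037.3988; denominator = Σ(nₕ−1) = 145.
s²ₚ = 2037.3988/145 = 14.05103... → 14.051.

14.051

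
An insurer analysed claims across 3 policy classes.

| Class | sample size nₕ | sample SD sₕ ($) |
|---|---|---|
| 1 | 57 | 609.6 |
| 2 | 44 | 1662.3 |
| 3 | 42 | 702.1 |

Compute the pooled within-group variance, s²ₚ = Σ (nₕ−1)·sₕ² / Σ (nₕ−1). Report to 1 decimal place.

1141717.0

1: (57−1)·609.6² = 56·371612.16 = 20810280.96
2: (44−1)·1662.3² = 43·2763241.29 = 118819375.47
3: (42−1)·702.1² = 41·492944.41 = 20210720.81
Numerator = 159840377.24; denominator = Σ(nₕ−1) = 140.
s²ₚ = 159840377.24/140 = 1141716.980... → 1141717.0.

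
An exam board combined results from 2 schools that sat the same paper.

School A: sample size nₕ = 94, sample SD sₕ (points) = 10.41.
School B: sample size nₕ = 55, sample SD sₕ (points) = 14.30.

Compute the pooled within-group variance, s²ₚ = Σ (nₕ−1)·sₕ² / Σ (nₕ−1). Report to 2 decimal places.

Degrees of freedom: 93 + 54 = 147.
Σ(nₕ−1)sₕ² = 93·108.3681 + 54·204.49 = 21120.6933.
s²ₚ = 21120.6933 / 147 = 143.6782... → 143.68.

143.68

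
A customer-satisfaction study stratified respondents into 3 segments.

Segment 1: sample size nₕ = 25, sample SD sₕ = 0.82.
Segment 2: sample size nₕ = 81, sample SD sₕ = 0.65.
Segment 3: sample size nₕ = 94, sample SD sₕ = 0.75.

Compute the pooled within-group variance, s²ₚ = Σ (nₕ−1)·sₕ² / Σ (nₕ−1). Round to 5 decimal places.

1: (25−1)·0.82² = 24·0.6724 = 16.1376
2: (81−1)·0.65² = 80·0.4225 = 33.8
3: (94−1)·0.75² = 93·0.5625 = 52.3125
Numerator = 102.2501; denominator = Σ(nₕ−1) = 197.
s²ₚ = 102.2501/197 = 0.5190360... → 0.51904.

0.51904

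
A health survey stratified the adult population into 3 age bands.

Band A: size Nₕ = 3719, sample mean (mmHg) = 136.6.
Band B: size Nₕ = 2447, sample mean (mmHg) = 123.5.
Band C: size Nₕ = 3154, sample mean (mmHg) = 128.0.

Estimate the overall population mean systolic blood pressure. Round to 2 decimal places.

x̄_st = (Σ Nₕx̄ₕ) / (Σ Nₕ) = (3719·136.6 + 2447·123.5 + 3154·128.0) / 9320
= 1213931.9 / 9320 = 130.2502... → 130.25.

130.25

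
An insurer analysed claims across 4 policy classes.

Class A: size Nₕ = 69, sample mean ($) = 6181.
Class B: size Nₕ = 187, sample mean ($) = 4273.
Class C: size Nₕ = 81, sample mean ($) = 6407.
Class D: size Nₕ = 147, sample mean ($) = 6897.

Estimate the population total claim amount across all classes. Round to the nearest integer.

2758366

A: 69·6181 = 426489
B: 187·4273 = 799051
C: 81·6407 = 518967
D: 147·6897 = 1013859
τ̂ = Σ Nₕx̄ₕ = 2758366.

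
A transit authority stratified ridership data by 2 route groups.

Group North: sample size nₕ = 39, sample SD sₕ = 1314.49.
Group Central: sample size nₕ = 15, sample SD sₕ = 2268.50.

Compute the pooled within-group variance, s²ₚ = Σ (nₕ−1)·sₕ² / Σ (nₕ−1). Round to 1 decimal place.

2648170.8

Degrees of freedom: 38 + 14 = 52.
Σ(nₕ−1)sₕ² = 38·1727883.9601 + 14·5146092.25 = 137704881.9838.
s²ₚ = 137704881.9838 / 52 = 2648170.807... → 2648170.8.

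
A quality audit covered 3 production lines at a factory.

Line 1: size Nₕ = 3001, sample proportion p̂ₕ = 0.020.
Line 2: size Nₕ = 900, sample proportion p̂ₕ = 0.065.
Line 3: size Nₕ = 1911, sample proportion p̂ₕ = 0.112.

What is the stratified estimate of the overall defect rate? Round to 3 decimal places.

0.057

N = 3001 + 900 + 1911 = 5812.
Overall proportion = Σ (Nₕ/N)·p̂ₕ.
Σ Nₕp̂ₕ = 60.02 + 58.5 + 214.032 = 332.552.
332.552 / 5812 = 0.05722... → 0.057.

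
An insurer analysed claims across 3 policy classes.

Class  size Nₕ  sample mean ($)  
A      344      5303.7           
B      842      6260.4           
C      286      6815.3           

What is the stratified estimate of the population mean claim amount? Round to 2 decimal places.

6144.64

N = 344 + 842 + 286 = 1472.
Overall mean = Σ (Nₕ/N)·x̄ₕ — weight by population share, not a simple average.
Σ Nₕx̄ₕ = 344·5303.7 + 842·6260.4 + 286·6815.3 = 1824472.8 + 5271256.8 + 1949175.8 = 9044905.4.
Divide by N: 9044905.4 / 1472 = 6144.6368... → 6144.64.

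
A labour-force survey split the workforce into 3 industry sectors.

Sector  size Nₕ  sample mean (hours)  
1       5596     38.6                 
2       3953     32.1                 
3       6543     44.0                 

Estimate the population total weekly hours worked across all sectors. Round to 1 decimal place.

630788.9

1: 5596·38.6 = 216005.6
2: 3953·32.1 = 126891.3
3: 6543·44.0 = 287892
τ̂ = Σ Nₕx̄ₕ = 630788.9.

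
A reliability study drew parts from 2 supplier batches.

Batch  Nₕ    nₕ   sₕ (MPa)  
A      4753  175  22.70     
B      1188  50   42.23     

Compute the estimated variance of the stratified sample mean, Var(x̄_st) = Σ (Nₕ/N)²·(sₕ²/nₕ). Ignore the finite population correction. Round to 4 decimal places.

N = 5941; Wₕ = Nₕ/N.
batch A: (4753/5941)²·22.70²/175 = 1.8846477
batch B: (1188/5941)²·42.23²/50 = 1.4262181
Sum = 3.3108658 → 3.3109.

3.3109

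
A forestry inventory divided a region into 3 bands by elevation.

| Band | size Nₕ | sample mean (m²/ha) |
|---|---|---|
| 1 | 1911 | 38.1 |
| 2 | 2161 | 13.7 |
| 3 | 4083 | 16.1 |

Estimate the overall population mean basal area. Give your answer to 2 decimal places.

x̄_st = (Σ Nₕx̄ₕ) / (Σ Nₕ) = (1911·38.1 + 2161·13.7 + 4083·16.1) / 8155
= 168151.1 / 8155 = 20.6194... → 20.62.

20.62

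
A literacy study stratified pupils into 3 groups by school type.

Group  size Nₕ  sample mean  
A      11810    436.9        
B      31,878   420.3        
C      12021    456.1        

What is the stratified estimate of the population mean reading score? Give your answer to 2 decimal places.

431.54

x̄_st = (Σ Nₕx̄ₕ) / (Σ Nₕ) = (11810·436.9 + 31878·420.3 + 12021·456.1) / 55709
= 24040890.5 / 55709 = 431.5441... → 431.54.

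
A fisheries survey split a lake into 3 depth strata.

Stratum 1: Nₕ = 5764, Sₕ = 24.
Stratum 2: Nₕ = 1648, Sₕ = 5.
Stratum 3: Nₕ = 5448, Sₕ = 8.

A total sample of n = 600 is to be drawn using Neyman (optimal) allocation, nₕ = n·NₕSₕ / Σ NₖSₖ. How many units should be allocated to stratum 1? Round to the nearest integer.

436

Σ NₕSₕ = 5764·24 + 1648·5 + 5448·8 = 190160.
Share for 1: 138336/190160 = 0.72747.
n_1 = 600 × 0.72747 = 436.483... → 436.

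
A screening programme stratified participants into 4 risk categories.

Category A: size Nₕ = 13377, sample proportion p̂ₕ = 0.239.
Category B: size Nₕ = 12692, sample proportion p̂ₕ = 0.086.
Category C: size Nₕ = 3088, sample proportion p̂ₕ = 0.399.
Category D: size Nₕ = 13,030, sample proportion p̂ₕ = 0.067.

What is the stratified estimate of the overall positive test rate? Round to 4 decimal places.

0.1516

N = 13377 + 12692 + 3088 + 13030 = 42187.
Overall proportion = Σ (Nₕ/N)·p̂ₕ.
Σ Nₕp̂ₕ = 3197.103 + 1091.512 + 1232.112 + 873.01 = 6393.737.
6393.737 / 42187 = 0.151557... → 0.1516.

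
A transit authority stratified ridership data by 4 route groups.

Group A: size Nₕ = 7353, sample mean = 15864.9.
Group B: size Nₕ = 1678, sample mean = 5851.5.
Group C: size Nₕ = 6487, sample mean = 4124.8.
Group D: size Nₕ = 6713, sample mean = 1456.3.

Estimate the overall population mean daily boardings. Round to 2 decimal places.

N = 7353 + 1678 + 6487 + 6713 = 22231.
Weight each subgroup mean by Nₕ/N and sum.
Σ Nₕx̄ₕ = 7353·15864.9 + 1678·5851.5 + 6487·4124.8 + 6713·1456.3 = 116654609.7 + 9818817 + 26757577.6 + 9776141.9 = 163007146.2.
Divide by N: 163007146.2 / 22231 = 7332.4253... → 7332.43.

7332.43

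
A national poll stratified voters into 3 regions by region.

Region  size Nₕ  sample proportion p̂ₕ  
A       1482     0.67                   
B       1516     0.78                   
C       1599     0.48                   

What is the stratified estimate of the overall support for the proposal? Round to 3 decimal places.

N = 1482 + 1516 + 1599 = 4597.
Overall proportion = Σ (Nₕ/N)·p̂ₕ.
Σ Nₕp̂ₕ = 992.94 + 1182.48 + 767.52 = 2942.94.
2942.94 / 4597 = 0.64019... → 0.640.

0.640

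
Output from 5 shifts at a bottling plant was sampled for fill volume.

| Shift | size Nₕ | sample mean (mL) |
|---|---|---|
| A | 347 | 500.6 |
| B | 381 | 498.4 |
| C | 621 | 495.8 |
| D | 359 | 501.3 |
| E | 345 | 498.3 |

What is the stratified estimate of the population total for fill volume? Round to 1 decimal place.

Population total = Σ Nₕ·x̄ₕ (each stratum's size times its mean).
347·500.6 + 381·498.4 + 621·495.8 + 359·501.3 + 345·498.3 = 173708.2 + 189890.4 + 307891.8 + 179966.7 + 171913.5 = 1023370.6.

1023370.6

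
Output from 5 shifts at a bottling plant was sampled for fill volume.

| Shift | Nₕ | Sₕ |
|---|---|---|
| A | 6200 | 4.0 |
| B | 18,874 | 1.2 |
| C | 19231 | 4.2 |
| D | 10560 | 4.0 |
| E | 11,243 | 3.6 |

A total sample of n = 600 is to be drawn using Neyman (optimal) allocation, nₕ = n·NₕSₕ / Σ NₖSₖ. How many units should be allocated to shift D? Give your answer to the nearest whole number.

120

A: NₕSₕ = 6200·4.0 = 24800
B: NₕSₕ = 18874·1.2 = 22648.8
C: NₕSₕ = 19231·4.2 = 80770.2
D: NₕSₕ = 10560·4.0 = 42240
E: NₕSₕ = 11243·3.6 = 40474.8
Σ NₕSₕ = 210933.8.
n_D = 600·42240/210933.8 = 120.151... → 120.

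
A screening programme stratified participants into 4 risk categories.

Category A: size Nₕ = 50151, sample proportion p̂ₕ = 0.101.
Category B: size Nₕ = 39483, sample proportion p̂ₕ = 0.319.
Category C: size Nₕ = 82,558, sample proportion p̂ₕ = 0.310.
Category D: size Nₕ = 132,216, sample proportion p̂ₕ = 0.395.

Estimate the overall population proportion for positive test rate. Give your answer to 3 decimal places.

0.314

N = 50151 + 39483 + 82558 + 132216 = 304408.
Overall proportion = Σ (Nₕ/N)·p̂ₕ.
Σ Nₕp̂ₕ = 5065.251 + 12595.077 + 25592.98 + 52225.32 = 95478.628.
95478.628 / 304408 = 0.31365... → 0.314.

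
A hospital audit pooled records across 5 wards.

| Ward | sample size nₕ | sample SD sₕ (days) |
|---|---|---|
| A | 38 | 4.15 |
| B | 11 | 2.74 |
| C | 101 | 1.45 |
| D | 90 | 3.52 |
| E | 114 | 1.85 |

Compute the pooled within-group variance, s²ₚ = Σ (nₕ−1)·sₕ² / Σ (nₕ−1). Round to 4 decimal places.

6.9113

A: (38−1)·4.15² = 37·17.2225 = 637.2325
B: (11−1)·2.74² = 10·7.5076 = 75.076
C: (101−1)·1.45² = 100·2.1025 = 210.25
D: (90−1)·3.52² = 89·12.3904 = 1102.7456
E: (114−1)·1.85² = 113·3.4225 = 386.7425
Numerator = 2412.0466; denominator = Σ(nₕ−1) = 349.
s²ₚ = 2412.0466/349 = 6.911308... → 6.9113.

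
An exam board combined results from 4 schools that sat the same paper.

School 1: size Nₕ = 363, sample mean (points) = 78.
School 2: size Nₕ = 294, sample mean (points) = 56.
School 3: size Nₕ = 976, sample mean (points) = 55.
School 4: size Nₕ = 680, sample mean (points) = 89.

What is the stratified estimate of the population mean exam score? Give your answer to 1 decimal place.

68.7

N = 2313; weights Wₕ = Nₕ/N = (0.1569, 0.1271, 0.4220, 0.2940).
x̄_st = Σ Wₕ·x̄ₕ = 0.1569·78 + 0.1271·56 + 0.4220·55 + 0.2940·89 ≈ 68.732...
→ 68.7.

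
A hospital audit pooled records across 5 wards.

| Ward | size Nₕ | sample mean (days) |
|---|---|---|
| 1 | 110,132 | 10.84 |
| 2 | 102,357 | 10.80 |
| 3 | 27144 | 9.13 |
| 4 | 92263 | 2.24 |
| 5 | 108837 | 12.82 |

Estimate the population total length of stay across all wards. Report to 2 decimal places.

4149070.66

Estimate total by summing Nₕ·x̄ₕ over strata.
110132·10.84 + 102357·10.80 + 27144·9.13 + 92263·2.24 + 108837·12.82 = 1193830.88 + 1105455.6 + 247824.72 + 206669.12 + 1395290.34 = 4149070.66.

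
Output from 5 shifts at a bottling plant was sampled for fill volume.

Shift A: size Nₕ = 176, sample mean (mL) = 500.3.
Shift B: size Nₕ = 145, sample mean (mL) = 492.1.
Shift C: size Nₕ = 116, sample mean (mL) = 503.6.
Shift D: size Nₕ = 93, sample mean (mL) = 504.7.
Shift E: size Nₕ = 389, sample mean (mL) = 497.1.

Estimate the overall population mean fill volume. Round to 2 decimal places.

N = 176 + 145 + 116 + 93 + 389 = 919.
Overall mean = Σ (Nₕ/N)·x̄ₕ — weight by population share, not a simple average.
Σ Nₕx̄ₕ = 176·500.3 + 145·492.1 + 116·503.6 + 93·504.7 + 389·497.1 = 88052.8 + 71354.5 + 58417.6 + 46937.1 + 193371.9 = 458133.9.
Divide by N: 458133.9 / 919 = 498.5135... → 498.51.

498.51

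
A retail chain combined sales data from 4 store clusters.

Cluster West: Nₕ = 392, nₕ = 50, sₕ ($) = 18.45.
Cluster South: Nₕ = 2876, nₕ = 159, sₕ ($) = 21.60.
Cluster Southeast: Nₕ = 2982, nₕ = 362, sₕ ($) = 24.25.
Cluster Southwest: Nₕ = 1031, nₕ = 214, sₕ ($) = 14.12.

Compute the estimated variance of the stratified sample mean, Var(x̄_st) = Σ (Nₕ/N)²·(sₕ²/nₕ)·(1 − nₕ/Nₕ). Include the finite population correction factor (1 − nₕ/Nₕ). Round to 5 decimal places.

0.70395

N = 7281. Term for each stratum: Wₕ²sₕ²/nₕ·(1−nₕ/Nₕ).
Var(x̄_st) = 0.01721682 + 0.43252064 + 0.23940972 + 0.01480315 = 0.70395033 → 0.70395.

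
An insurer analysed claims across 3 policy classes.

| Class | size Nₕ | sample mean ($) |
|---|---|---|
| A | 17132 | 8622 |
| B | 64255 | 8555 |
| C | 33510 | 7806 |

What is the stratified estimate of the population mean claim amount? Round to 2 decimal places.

N = 114897; weights Wₕ = Nₕ/N = (0.1491, 0.5592, 0.2917).
x̄_st = Σ Wₕ·x̄ₕ = 0.1491·8622 + 0.5592·8555 + 0.2917·7806 ≈ 8346.5425...
→ 8346.54.

8346.54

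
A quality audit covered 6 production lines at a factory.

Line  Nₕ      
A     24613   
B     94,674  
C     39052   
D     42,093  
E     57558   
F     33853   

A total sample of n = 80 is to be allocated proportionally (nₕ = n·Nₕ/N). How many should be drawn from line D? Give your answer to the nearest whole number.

Share of line D = 42093/291843 = 0.14423.
Allocate 80 × 0.14423 = 11.539... → 12.

12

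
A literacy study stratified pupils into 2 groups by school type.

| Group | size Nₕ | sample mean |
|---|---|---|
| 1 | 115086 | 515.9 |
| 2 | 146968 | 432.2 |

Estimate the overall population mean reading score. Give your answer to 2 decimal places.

468.96

N = 262054; weights Wₕ = Nₕ/N = (0.4392, 0.5608).
x̄_st = Σ Wₕ·x̄ₕ = 0.4392·515.9 + 0.5608·432.2 ≈ 468.9584...
→ 468.96.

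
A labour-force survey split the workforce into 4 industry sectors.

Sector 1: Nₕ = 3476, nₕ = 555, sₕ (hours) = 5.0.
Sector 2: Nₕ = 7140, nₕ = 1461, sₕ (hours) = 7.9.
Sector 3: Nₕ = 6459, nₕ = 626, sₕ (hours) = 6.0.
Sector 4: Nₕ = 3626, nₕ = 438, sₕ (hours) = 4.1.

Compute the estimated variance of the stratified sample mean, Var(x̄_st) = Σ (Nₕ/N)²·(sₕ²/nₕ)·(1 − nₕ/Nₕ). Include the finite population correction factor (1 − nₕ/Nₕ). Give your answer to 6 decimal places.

0.011200

N = 20701. Term for each stratum: Wₕ²sₕ²/nₕ·(1−nₕ/Nₕ).
Var(x̄_st) = 0.001067273 + 0.004041954 + 0.005055950 + 0.001035278 = 0.011200456 → 0.011200.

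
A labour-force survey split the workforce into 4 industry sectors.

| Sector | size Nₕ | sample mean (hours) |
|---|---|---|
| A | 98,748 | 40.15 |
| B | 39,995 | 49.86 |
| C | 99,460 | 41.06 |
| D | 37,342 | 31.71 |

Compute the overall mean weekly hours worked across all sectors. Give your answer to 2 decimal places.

40.74

N = 275545; weights Wₕ = Nₕ/N = (0.3584, 0.1451, 0.3610, 0.1355).
x̄_st = Σ Wₕ·x̄ₕ = 0.3584·40.15 + 0.1451·49.86 + 0.3610·41.06 + 0.1355·31.71 ≈ 40.7441...
→ 40.74.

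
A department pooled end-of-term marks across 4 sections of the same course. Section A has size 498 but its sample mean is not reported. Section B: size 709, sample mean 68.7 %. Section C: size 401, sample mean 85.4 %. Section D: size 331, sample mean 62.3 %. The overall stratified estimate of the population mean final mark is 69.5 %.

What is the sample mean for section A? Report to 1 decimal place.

62.6

N = 498 + 709 + 401 + 331 = 1939.
Overall total = μ·N = 69.5·1939 = 134760.5.
Subtract the known strata: 709·68.7 + 401·85.4 + 331·62.3 = 103575.
Remaining total for section A: 134760.5 − 103575 = 31185.5.
Divide by its size: 31185.5 / 498 = 62.621... → 62.6.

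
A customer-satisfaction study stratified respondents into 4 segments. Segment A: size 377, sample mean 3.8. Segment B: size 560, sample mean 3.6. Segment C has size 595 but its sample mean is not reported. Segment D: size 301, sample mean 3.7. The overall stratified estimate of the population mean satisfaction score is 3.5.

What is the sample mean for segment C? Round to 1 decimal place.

3.1

Σ Nₕx̄ₕ = N·μ, so 595·x̄_C = 1833·3.5 − (377·3.8 + 560·3.6 + 301·3.7).
= 6415.5 − 4562.3 = 1853.2.
x̄_C = 1853.2 / 595 = 3.115... → 3.1.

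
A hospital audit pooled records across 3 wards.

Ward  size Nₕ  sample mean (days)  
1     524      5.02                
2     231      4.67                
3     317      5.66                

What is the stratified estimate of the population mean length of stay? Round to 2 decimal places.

5.13

x̄_st = (Σ Nₕx̄ₕ) / (Σ Nₕ) = (524·5.02 + 231·4.67 + 317·5.66) / 1072
= 5503.47 / 1072 = 5.1338... → 5.13.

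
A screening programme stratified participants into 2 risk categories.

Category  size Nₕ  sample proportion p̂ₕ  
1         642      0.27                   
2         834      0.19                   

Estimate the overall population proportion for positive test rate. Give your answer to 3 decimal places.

0.225

N = 642 + 834 = 1476.
Overall proportion = Σ (Nₕ/N)·p̂ₕ.
Σ Nₕp̂ₕ = 173.34 + 158.46 = 331.8.
331.8 / 1476 = 0.22480... → 0.225.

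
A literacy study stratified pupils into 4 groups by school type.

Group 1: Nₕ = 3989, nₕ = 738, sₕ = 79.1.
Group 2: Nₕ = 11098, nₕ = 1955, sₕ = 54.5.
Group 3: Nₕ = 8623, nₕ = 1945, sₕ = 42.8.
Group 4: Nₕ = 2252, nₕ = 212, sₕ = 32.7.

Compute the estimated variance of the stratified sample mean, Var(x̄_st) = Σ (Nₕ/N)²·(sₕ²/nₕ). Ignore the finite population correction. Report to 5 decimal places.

N = 25962; Wₕ = Nₕ/N.
group 1: (3989/25962)²·79.1²/738 = 0.20014668
group 2: (11098/25962)²·54.5²/1955 = 0.27762552
group 3: (8623/25962)²·42.8²/1945 = 0.10389829
group 4: (2252/25962)²·32.7²/212 = 0.03795073
Sum = 0.61962123 → 0.61962.

0.61962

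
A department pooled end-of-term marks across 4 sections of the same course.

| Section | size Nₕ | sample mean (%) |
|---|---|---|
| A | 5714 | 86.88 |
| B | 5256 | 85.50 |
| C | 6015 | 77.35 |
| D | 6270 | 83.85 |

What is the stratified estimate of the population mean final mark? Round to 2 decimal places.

N = 5714 + 5256 + 6015 + 6270 = 23255.
Weight each subgroup mean by Nₕ/N and sum.
Σ Nₕx̄ₕ = 5714·86.88 + 5256·85.50 + 6015·77.35 + 6270·83.85 = 496432.32 + 449388 + 465260.25 + 525739.5 = 1936820.07.
Divide by N: 1936820.07 / 23255 = 83.2862... → 83.29.

83.29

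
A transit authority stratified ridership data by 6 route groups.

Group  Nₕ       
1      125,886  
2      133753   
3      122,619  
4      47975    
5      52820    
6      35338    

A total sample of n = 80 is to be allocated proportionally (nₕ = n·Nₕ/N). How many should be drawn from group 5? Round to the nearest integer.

8

N = 125886 + 133753 + 122619 + 47975 + 52820 + 35338 = 518391.
n_5 = 80·52820/518391 = 8.151... → 8.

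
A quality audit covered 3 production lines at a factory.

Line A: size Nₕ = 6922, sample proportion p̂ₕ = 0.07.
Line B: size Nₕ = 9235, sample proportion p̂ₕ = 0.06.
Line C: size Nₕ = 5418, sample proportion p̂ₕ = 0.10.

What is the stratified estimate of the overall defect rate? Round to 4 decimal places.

0.0733

N = 6922 + 9235 + 5418 = 21575.
Overall proportion = Σ (Nₕ/N)·p̂ₕ.
Σ Nₕp̂ₕ = 484.54 + 554.1 + 541.8 = 1580.44.
1580.44 / 21575 = 0.073253... → 0.0733.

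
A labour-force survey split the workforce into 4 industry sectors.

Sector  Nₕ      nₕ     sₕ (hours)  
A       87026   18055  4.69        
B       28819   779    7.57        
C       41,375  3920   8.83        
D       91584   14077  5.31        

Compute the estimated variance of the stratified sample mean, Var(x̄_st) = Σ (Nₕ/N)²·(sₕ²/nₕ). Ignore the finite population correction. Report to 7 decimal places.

N = 248804. Term for each stratum: Wₕ²sₕ²/nₕ.
Var(x̄_st) = 0.0001490498 + 0.0009869551 + 0.0005500430 + 0.0002713960 = 0.0019574439 → 0.0019574.

0.0019574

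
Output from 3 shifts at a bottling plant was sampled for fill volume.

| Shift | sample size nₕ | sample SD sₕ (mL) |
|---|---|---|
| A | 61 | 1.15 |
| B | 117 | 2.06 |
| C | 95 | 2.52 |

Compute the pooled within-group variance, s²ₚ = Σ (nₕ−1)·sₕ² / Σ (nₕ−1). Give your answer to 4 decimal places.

A: (61−1)·1.15² = 60·1.3225 = 79.35
B: (117−1)·2.06² = 116·4.2436 = 492.2576
C: (95−1)·2.52² = 94·6.3504 = 596.9376
Numerator = 1168.5452; denominator = Σ(nₕ−1) = 270.
s²ₚ = 1168.5452/270 = 4.327945... → 4.3279.

4.3279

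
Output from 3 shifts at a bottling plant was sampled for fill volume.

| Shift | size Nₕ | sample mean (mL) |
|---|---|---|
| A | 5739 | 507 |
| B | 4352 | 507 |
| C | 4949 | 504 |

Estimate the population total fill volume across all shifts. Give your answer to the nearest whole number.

7610433

Population total = Σ Nₕ·x̄ₕ (each stratum's size times its mean).
5739·507 + 4352·507 + 4949·504 = 2909673 + 2206464 + 2494296 = 7610433.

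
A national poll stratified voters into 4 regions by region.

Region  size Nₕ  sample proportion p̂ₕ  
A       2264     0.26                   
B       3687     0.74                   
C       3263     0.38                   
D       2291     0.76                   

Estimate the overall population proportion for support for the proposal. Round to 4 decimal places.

0.5474

N = 2264 + 3687 + 3263 + 2291 = 11505.
Overall proportion = Σ (Nₕ/N)·p̂ₕ.
Σ Nₕp̂ₕ = 588.64 + 2728.38 + 1239.94 + 1741.16 = 6298.12.
6298.12 / 11505 = 0.547425... → 0.5474.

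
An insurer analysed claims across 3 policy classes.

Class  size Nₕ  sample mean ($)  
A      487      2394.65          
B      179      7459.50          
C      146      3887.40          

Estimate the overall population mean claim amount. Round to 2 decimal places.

x̄_st = (Σ Nₕx̄ₕ) / (Σ Nₕ) = (487·2394.65 + 179·7459.50 + 146·3887.40) / 812
= 3069005.45 / 812 = 3779.5634... → 3779.56.

3779.56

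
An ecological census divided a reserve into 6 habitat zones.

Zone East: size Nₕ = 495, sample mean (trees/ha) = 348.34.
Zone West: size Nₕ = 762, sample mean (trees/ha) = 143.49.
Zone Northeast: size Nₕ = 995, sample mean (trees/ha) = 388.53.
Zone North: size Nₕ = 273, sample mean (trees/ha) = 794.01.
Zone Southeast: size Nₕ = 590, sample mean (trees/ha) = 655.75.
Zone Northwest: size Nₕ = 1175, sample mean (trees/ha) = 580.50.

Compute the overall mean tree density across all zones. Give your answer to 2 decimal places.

455.50

N = 495 + 762 + 995 + 273 + 590 + 1175 = 4290.
Overall mean = Σ (Nₕ/N)·x̄ₕ — weight by population share, not a simple average.
Σ Nₕx̄ₕ = 495·348.34 + 762·143.49 + 995·388.53 + 273·794.01 + 590·655.75 + 1175·580.50 = 172428.3 + 109339.38 + 386587.35 + 216764.73 + 386892.5 + 682087.5 = 1954099.76.
Divide by N: 1954099.76 / 4290 = 455.5011... → 455.50.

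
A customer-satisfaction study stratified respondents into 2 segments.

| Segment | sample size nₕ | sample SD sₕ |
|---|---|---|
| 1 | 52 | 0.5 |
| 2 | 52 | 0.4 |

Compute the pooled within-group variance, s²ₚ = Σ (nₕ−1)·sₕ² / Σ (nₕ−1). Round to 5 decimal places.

1: (52−1)·0.5² = 51·0.25 = 12.75
2: (52−1)·0.4² = 51·0.16 = 8.16
Numerator = 20.91; denominator = Σ(nₕ−1) = 102.
s²ₚ = 20.91/102 = 0.205 → 0.20500.

0.20500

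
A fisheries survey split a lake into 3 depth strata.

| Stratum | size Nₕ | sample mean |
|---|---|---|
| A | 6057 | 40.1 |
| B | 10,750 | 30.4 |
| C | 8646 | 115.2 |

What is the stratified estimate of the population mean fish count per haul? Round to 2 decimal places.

N = 6057 + 10750 + 8646 = 25453.
Weight each subgroup mean by Nₕ/N and sum.
Σ Nₕx̄ₕ = 6057·40.1 + 10750·30.4 + 8646·115.2 = 242885.7 + 326800 + 996019.2 = 1565704.9.
Divide by N: 1565704.9 / 25453 = 61.5136... → 61.51.

61.51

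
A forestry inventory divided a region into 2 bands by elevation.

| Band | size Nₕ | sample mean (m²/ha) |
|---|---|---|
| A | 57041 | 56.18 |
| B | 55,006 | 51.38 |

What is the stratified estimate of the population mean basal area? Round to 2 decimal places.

53.82

N = 112047; weights Wₕ = Nₕ/N = (0.5091, 0.4909).
x̄_st = Σ Wₕ·x̄ₕ = 0.5091·56.18 + 0.4909·51.38 ≈ 53.8236...
→ 53.82.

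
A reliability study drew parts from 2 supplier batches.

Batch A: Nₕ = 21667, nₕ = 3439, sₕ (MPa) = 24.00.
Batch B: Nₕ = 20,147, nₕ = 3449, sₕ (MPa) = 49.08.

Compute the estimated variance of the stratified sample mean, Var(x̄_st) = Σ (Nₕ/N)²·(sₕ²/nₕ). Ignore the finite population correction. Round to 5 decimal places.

N = 41814. Term for each stratum: Wₕ²sₕ²/nₕ.
Var(x̄_st) = 0.04497223 + 0.16214115 = 0.20711339 → 0.20711.

0.20711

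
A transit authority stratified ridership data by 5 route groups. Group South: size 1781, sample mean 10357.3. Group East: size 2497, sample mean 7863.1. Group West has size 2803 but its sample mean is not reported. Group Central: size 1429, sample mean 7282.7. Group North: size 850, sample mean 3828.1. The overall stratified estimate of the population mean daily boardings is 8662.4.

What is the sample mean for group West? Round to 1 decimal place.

10466.9

N = 1781 + 2497 + 2803 + 1429 + 850 = 9360.
Overall total = μ·N = 8662.4·9360 = 81080064.
Subtract the known strata: 1781·10357.3 + 2497·7863.1 + 1429·7282.7 + 850·3828.1 = 51741375.3.
Remaining total for group West: 81080064 − 51741375.3 = 29338688.7.
Divide by its size: 29338688.7 / 2803 = 10466.889... → 10466.9.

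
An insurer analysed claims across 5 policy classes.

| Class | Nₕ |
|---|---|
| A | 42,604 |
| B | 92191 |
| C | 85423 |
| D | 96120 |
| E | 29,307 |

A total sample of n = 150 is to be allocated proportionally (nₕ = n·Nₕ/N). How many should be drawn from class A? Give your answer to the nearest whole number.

18

Share of class A = 42604/345645 = 0.12326.
Allocate 150 × 0.12326 = 18.489... → 18.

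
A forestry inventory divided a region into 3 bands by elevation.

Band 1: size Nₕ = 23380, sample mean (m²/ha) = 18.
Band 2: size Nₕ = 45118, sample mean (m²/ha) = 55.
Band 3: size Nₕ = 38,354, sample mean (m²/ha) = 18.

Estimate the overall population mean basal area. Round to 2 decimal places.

33.62

x̄_st = (Σ Nₕx̄ₕ) / (Σ Nₕ) = (23380·18 + 45118·55 + 38354·18) / 106852
= 3592702 / 106852 = 33.6232... → 33.62.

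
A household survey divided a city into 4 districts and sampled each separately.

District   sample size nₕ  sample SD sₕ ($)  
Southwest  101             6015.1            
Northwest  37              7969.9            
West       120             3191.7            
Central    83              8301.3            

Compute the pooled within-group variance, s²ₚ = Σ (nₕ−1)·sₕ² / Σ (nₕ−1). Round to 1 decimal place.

37886749.1

Degrees of freedom: 100 + 36 + 119 + 82 = 337.
Σ(nₕ−1)sₕ² = 100·36181428.01 + 36·63519306.01 + 119·10186948.89 + 82·68911581.69 = 12767834433.85.
s²ₚ = 12767834433.85 / 337 = 37886749.062... → 37886749.1.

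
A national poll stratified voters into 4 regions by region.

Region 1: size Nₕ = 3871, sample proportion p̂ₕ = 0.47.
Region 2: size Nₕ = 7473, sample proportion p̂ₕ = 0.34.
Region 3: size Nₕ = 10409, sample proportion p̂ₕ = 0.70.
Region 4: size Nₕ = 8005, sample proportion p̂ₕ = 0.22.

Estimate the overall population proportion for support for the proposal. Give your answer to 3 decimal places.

0.451

N = 3871 + 7473 + 10409 + 8005 = 29758.
Overall proportion = Σ (Nₕ/N)·p̂ₕ.
Σ Nₕp̂ₕ = 1819.37 + 2540.82 + 7286.3 + 1761.1 = 13407.59.
13407.59 / 29758 = 0.45055... → 0.451.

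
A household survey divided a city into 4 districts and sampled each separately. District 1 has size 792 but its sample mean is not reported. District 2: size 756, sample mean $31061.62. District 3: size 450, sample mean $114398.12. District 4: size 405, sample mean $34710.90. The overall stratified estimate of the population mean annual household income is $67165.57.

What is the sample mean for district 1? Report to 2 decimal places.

91387.89

N = 792 + 756 + 450 + 405 = 2403.
Overall total = μ·N = 67165.57·2403 = 161398864.71.
Subtract the known strata: 756·31061.62 + 450·114398.12 + 405·34710.90 = 89019653.22.
Remaining total for district 1: 161398864.71 − 89019653.22 = 72379211.49.
Divide by its size: 72379211.49 / 792 = 91387.8933... → 91387.89.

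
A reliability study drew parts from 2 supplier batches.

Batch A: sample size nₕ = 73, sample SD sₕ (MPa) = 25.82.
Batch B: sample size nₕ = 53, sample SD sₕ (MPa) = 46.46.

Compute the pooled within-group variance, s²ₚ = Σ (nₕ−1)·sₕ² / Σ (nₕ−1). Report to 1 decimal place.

1292.3

A: (73−1)·25.82² = 72·666.6724 = 48000.4128
B: (53−1)·46.46² = 52·2158.5316 = 112243.6432
Numerator = 160244.056; denominator = Σ(nₕ−1) = 124.
s²ₚ = 160244.056/124 = 1292.291... → 1292.3.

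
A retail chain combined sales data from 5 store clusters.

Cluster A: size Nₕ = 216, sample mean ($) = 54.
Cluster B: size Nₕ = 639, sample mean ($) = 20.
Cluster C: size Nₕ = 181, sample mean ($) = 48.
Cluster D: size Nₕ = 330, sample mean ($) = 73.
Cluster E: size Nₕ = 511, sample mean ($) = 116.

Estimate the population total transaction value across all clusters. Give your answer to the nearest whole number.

Estimate total by summing Nₕ·x̄ₕ over strata.
216·54 + 639·20 + 181·48 + 330·73 + 511·116 = 11664 + 12780 + 8688 + 24090 + 59276 = 116498.

116498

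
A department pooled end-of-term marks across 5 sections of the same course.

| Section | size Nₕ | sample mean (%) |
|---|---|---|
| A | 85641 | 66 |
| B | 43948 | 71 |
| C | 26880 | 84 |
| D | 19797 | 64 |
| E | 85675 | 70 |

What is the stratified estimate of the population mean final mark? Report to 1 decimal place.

x̄_st = (Σ Nₕx̄ₕ) / (Σ Nₕ) = (85641·66 + 43948·71 + 26880·84 + 19797·64 + 85675·70) / 261941
= 18294792 / 261941 = 69.843... → 69.8.

69.8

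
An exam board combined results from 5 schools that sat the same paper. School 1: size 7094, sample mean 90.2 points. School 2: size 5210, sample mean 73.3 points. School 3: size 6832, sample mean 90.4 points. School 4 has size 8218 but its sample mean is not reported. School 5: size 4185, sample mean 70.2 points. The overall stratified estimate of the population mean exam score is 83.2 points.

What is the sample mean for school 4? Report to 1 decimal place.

N = 7094 + 5210 + 6832 + 8218 + 4185 = 31539.
Overall total = μ·N = 83.2·31539 = 2624044.8.
Subtract the known strata: 7094·90.2 + 5210·73.3 + 6832·90.4 + 4185·70.2 = 1933171.6.
Remaining total for school 4: 2624044.8 − 1933171.6 = 690873.2.
Divide by its size: 690873.2 / 8218 = 84.068... → 84.1.

84.1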